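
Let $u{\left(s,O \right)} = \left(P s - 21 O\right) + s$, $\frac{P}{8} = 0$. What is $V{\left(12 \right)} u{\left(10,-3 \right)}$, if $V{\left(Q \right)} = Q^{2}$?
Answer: $10512$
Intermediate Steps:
$P = 0$ ($P = 8 \cdot 0 = 0$)
$u{\left(s,O \right)} = s - 21 O$ ($u{\left(s,O \right)} = \left(0 s - 21 O\right) + s = \left(0 - 21 O\right) + s = - 21 O + s = s - 21 O$)
$V{\left(12 \right)} u{\left(10,-3 \right)} = 12^{2} \left(10 - -63\right) = 144 \left(10 + 63\right) = 144 \cdot 73 = 10512$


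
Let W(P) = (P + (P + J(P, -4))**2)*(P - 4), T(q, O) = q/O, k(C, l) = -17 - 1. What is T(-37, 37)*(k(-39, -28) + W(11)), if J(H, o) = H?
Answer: -3447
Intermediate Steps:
k(C, l) = -18
W(P) = (-4 + P)*(P + 4*P**2) (W(P) = (P + (P + P)**2)*(P - 4) = (P + (2*P)**2)*(-4 + P) = (P + 4*P**2)*(-4 + P) = (-4 + P)*(P + 4*P**2))
T(-37, 37)*(k(-39, -28) + W(11)) = (-37/37)*(-18 + 11*(-4 - 15*11 + 4*11**2)) = (-37*1/37)*(-18 + 11*(-4 - 165 + 4*121)) = -(-18 + 11*(-4 - 165 + 484)) = -(-18 + 11*315) = -(-18 + 3465) = -1*3447 = -3447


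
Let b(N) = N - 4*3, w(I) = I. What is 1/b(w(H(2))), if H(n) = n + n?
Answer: -1/8 ≈ -0.12500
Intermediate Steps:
H(n) = 2*n
b(N) = -12 + N (b(N) = N - 12 = -12 + N)
1/b(w(H(2))) = 1/(-12 + 2*2) = 1/(-12 + 4) = 1/(-8) = -1/8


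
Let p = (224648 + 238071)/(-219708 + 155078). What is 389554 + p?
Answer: 25176412301/64630 ≈ 3.8955e+5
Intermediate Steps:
p = -462719/64630 (p = 462719/(-64630) = 462719*(-1/64630) = -462719/64630 ≈ -7.1595)
389554 + p = 389554 - 462719/64630 = 25176412301/64630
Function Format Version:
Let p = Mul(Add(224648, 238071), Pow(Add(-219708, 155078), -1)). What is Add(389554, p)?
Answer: Rational(25176412301, 64630) ≈ 3.8955e+5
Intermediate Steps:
p = Rational(-462719, 64630) (p = Mul(462719, Pow(-64630, -1)) = Mul(462719, Rational(-1, 64630)) = Rational(-462719, 64630) ≈ -7.1595)
Add(389554, p) = Add(389554, Rational(-462719, 64630)) = Rational(25176412301, 64630)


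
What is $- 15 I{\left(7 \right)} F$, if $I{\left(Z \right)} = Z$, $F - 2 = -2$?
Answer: $0$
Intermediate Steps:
$F = 0$ ($F = 2 - 2 = 0$)
$- 15 I{\left(7 \right)} F = \left(-15\right) 7 \cdot 0 = \left(-105\right) 0 = 0$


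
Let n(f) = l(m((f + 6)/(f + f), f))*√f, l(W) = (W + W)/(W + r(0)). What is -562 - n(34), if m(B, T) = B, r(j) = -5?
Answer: -562 + 4*√34/15 ≈ -560.45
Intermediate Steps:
l(W) = 2*W/(-5 + W) (l(W) = (W + W)/(W - 5) = (2*W)/(-5 + W) = 2*W/(-5 + W))
n(f) = (6 + f)/(√f*(-5 + (6 + f)/(2*f))) (n(f) = (2*((f + 6)/(f + f))/(-5 + (f + 6)/(f + f)))*√f = (2*((6 + f)/((2*f)))/(-5 + (6 + f)/((2*f))))*√f = (2*((6 + f)*(1/(2*f)))/(-5 + (6 + f)*(1/(2*f))))*√f = (2*((6 + f)/(2*f))/(-5 + (6 + f)/(2*f)))*√f = ((6 + f)/(f*(-5 + (6 + f)/(2*f))))*√f = (6 + f)/(√f*(-5 + (6 + f)/(2*f))))
-562 - n(34) = -562 - 2*√34*(-6 - 1*34)/(3*(-2 + 3*34)) = -562 - 2*√34*(-6 - 34)/(3*(-2 + 102)) = -562 - 2*√34*(-40)/(3*100) = -562 - (-4)*√34/15 = -562 + 4*√34/15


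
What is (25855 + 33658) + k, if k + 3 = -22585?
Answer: 36925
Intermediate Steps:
k = -22588 (k = -3 - 22585 = -22588)
(25855 + 33658) + k = (25855 + 33658) - 22588 = 59513 - 22588 = 36925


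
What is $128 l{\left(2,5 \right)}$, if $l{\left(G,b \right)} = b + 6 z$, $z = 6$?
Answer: $5248$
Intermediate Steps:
$l{\left(G,b \right)} = 36 + b$ ($l{\left(G,b \right)} = b + 6 \cdot 6 = b + 36 = 36 + b$)
$128 l{\left(2,5 \right)} = 128 \left(36 + 5\right) = 128 \cdot 41 = 5248$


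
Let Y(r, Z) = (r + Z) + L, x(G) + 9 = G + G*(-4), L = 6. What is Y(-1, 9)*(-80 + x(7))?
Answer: -1540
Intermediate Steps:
x(G) = -9 - 3*G (x(G) = -9 + (G + G*(-4)) = -9 + (G - 4*G) = -9 - 3*G)
Y(r, Z) = 6 + Z + r (Y(r, Z) = (r + Z) + 6 = (Z + r) + 6 = 6 + Z + r)
Y(-1, 9)*(-80 + x(7)) = (6 + 9 - 1)*(-80 + (-9 - 3*7)) = 14*(-80 + (-9 - 21)) = 14*(-80 - 30) = 14*(-110) = -1540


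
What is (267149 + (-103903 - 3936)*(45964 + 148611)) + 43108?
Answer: -20982463168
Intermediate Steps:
(267149 + (-103903 - 3936)*(45964 + 148611)) + 43108 = (267149 - 107839*194575) + 43108 = (267149 - 20982773425) + 43108 = -20982506276 + 43108 = -20982463168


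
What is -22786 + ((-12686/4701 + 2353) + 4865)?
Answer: -73197854/4701 ≈ -15571.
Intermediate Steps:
-22786 + ((-12686/4701 + 2353) + 4865) = -22786 + (11048767/4701 + 4865) = -22786 + 33919132/4701 = -73197854/4701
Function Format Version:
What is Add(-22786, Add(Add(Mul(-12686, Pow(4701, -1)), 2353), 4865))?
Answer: Rational(-73197854, 4701) ≈ -15571.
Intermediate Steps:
Add(-22786, Add(Add(Mul(-12686, Pow(4701, -1)), 2353), 4865)) = Add(-22786, Add(Add(Mul(-12686, Rational(1, 4701)), 2353), 4865)) = Add(-22786, Add(Add(Rational(-12686, 4701), 2353), 4865)) = Add(-22786, Add(Rational(11048767, 4701), 4865)) = Add(-22786, Rational(33919132, 4701)) = Rational(-73197854, 4701)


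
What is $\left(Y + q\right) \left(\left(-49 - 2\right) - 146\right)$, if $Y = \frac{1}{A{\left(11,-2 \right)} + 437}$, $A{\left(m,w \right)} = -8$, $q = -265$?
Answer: $\frac{22395748}{429} \approx 52205.0$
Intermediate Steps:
$Y = \frac{1}{429}$ ($Y = \frac{1}{-8 + 437} = \frac{1}{429} \approx 0.002331$)
$\left(Y + q\right) \left(\left(-49 - 2\right) - 146\right) = \left(\frac{1}{429} - 265\right) \left(\left(-49 - 2\right) - 146\right) = - \frac{113684 \left(-51 - 146\right)}{429} = \left(- \frac{113684}{429}\right) \left(-197\right) = \frac{22395748}{429}$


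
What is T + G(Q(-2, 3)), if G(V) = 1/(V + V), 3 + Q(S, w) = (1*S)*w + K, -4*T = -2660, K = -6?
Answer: 19949/30 ≈ 664.97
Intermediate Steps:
T = 665 (T = -1/4*(-2660) = 665)
Q(S, w) = -9 + S*w (Q(S, w) = -3 + ((1*S)*w - 6) = -3 + (S*w - 6) = -3 + (-6 + S*w) = -9 + S*w)
G(V) = 1/(2*V)
T + G(Q(-2, 3)) = 665 + 1/(2*(-9 - 2*3)) = 665 + 1/(2*(-9 - 6)) = 665 + (1/2)/(-15) = 665 + (1/2)*(-1/15) = 665 - 1/30 = 19949/30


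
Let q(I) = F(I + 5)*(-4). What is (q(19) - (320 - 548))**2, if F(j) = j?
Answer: 17424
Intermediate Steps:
q(I) = -20 - 4*I (q(I) = (I + 5)*(-4) = (5 + I)*(-4) = -20 - 4*I)
(q(19) - (320 - 548))**2 = ((-20 - 4*19) - (320 - 548))**2 = ((-20 - 76) - 1*(-228))**2 = (-96 + 228)**2 = 132**2 = 17424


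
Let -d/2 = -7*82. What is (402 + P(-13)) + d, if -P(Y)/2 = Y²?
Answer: 1212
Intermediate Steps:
d = 1148 (d = -(-14)*82 = -2*(-574) = 1148)
P(Y) = -2*Y²
(402 + P(-13)) + d = (402 - 2*(-13)²) + 1148 = (402 - 2*169) + 1148 = (402 - 338) + 1148 = 64 + 1148 = 1212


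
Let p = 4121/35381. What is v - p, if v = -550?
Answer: -19463671/35381 ≈ -550.12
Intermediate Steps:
p = 4121/35381 (p = 4121*(1/35381) = 4121/35381 ≈ 0.11647)
v - p = -550 - 1*4121/35381 = -550 - 4121/35381 = -19463671/35381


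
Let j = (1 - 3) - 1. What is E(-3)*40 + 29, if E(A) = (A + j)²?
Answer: 1469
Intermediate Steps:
j = -3 (j = -2 - 1 = -3)
E(A) = (-3 + A)² (E(A) = (A - 3)² = (-3 + A)²)
E(-3)*40 + 29 = (-3 - 3)²*40 + 29 = (-6)²*40 + 29 = 36*40 + 29 = 1440 + 29 = 1469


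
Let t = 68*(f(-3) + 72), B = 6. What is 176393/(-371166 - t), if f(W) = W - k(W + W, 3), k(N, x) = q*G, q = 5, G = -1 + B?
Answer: -176393/374158 ≈ -0.47144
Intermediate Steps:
G = 5 (G = -1 + 6 = 5)
k(N, x) = 25 (k(N, x) = 5*5 = 25)
f(W) = -25 + W (f(W) = W - 1*25 = W - 25 = -25 + W)
t = 2992 (t = 68*((-25 - 3) + 72) = 68*(-28 + 72) = 68*44 = 2992)
176393/(-371166 - t) = 176393/(-371166 - 1*2992) = 176393/(-371166 - 2992) = 176393/(-374158) = 176393*(-1/374158) = -176393/374158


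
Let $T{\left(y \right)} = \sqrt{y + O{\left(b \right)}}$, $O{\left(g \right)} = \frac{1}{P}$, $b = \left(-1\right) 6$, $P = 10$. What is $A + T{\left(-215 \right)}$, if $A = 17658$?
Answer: $17658 + \frac{i \sqrt{21490}}{10} \approx 17658.0 + 14.659 i$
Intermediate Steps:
$b = -6$
$O{\left(g \right)} = \frac{1}{10}$
$T{\left(y \right)} = \sqrt{\frac{1}{10} + y}$ ($T{\left(y \right)} = \sqrt{y + \frac{1}{10}} = \sqrt{\frac{1}{10} + y}$)
$A + T{\left(-215 \right)} = 17658 + \frac{\sqrt{10 + 100 \left(-215\right)}}{10} = 17658 + \frac{\sqrt{10 - 21500}}{10} = 17658 + \frac{\sqrt{-21490}}{10} = 17658 + \frac{i \sqrt{21490}}{10}$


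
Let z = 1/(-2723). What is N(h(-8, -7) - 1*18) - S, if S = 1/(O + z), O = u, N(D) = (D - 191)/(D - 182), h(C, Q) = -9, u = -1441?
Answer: 855967099/820083396 ≈ 1.0438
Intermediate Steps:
z = -1/2723 ≈ -0.00036724
N(D) = (-191 + D)/(-182 + D)
O = -1441
S = -2723/3923844 (S = 1/(-1441 - 1/2723) = 1/(-3923844/2723) = -2723/3923844 ≈ -0.00069396)
N(h(-8, -7) - 1*18) - S = (-191 + (-9 - 1*18))/(-182 + (-9 - 1*18)) - 1*(-2723/3923844) = (-191 + (-9 - 18))/(-182 + (-9 - 18)) + 2723/3923844 = (-191 - 27)/(-182 - 27) + 2723/3923844 = -218/(-209) + 2723/3923844 = -1/209*(-218) + 2723/3923844 = 218/209 + 2723/3923844 = 855967099/820083396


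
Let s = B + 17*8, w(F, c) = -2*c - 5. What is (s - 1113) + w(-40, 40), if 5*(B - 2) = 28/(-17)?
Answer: -90128/85 ≈ -1060.3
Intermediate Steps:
B = 142/85 (B = 2 + (28/(-17))/5 = 2 + (28*(-1/17))/5 = 2 + (⅕)*(-28/17) = 2 - 28/85 = 142/85 ≈ 1.6706)
w(F, c) = -5 - 2*c
s = 11702/85 (s = 142/85 + 17*8 = 142/85 + 136 = 11702/85 ≈ 137.67)
(s - 1113) + w(-40, 40) = (11702/85 - 1113) + (-5 - 2*40) = -82903/85 + (-5 - 80) = -82903/85 - 85 = -90128/85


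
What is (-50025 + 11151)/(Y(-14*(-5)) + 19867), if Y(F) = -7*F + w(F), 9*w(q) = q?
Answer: -349866/174463 ≈ -2.0054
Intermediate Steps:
w(q) = q/9
Y(F) = -62*F/9 (Y(F) = -7*F + F/9 = -62*F/9)
(-50025 + 11151)/(Y(-14*(-5)) + 19867) = (-50025 + 11151)/(-(-868)*(-5)/9 + 19867) = -38874/(-62/9*70 + 19867) = -38874/(-4340/9 + 19867) = -38874/174463/9 = -38874*9/174463 = -349866/174463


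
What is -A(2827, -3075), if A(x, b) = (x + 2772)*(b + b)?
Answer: 34433850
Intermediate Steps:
A(x, b) = 2*b*(2772 + x) (A(x, b) = (2772 + x)*(2*b) = 2*b*(2772 + x))
-A(2827, -3075) = -2*(-3075)*(2772 + 2827) = -2*(-3075)*5599 = -1*(-34433850) = 34433850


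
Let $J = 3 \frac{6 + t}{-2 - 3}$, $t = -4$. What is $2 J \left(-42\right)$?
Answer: $\frac{504}{5} \approx 100.8$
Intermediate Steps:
$J = - \frac{6}{5}$ ($J = 3 \frac{6 - 4}{-2 - 3} = 3 \frac{2}{-5} = 3 \cdot 2 \left(- \frac{1}{5}\right) = 3 \left(- \frac{2}{5}\right) = - \frac{6}{5} \approx -1.2$)
$2 J \left(-42\right) = 2 \left(- \frac{6}{5}\right) \left(-42\right) = \left(- \frac{12}{5}\right) \left(-42\right) = \frac{504}{5}$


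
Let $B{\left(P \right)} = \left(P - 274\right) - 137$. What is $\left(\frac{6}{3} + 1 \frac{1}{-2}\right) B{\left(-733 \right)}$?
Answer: $-1716$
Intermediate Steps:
$B{\left(P \right)} = -411 + P$ ($B{\left(P \right)} = \left(-274 + P\right) - 137 = -411 + P$)
$\left(\frac{6}{3} + 1 \frac{1}{-2}\right) B{\left(-733 \right)} = \left(\frac{6}{3} + 1 \frac{1}{-2}\right) \left(-411 - 733\right) = \left(6 \cdot \frac{1}{3} + 1 \left(- \frac{1}{2}\right)\right) \left(-1144\right) = \left(2 - \frac{1}{2}\right) \left(-1144\right) = \frac{3}{2} \left(-1144\right) = -1716$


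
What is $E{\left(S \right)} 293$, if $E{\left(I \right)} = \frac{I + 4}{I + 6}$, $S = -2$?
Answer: $\frac{293}{2} \approx 146.5$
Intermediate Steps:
$E{\left(I \right)} = \frac{4 + I}{6 + I}$
$E{\left(S \right)} 293 = \frac{4 - 2}{6 - 2} \cdot 293 = \frac{1}{4} \cdot 2 \cdot 293 = \frac{1}{2} \cdot 293 = \frac{293}{2}$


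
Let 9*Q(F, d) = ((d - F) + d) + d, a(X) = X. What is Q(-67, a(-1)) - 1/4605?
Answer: 98237/13815 ≈ 7.1109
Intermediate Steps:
Q(F, d) = -F/9 + d/3 (Q(F, d) = (((d - F) + d) + d)/9 = ((-F + 2*d) + d)/9 = (-F + 3*d)/9 = -F/9 + d/3)
Q(-67, a(-1)) - 1/4605 = (-⅑*(-67) + (⅓)*(-1)) - 1/4605 = (67/9 - ⅓) - 1*1/4605 = 64/9 - 1/4605 = 98237/13815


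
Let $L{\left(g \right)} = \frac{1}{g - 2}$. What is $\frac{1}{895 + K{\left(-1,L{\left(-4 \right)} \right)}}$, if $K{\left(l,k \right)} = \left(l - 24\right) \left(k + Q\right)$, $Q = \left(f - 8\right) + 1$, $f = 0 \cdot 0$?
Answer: $\frac{6}{6445} \approx 0.00093095$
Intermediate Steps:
$L{\left(g \right)} = \frac{1}{-2 + g}$
$f = 0$
$Q = -7$ ($Q = \left(0 - 8\right) + 1 = -8 + 1 = -7$)
$K{\left(l,k \right)} = \left(-24 + l\right) \left(-7 + k\right)$ ($K{\left(l,k \right)} = \left(l - 24\right) \left(k - 7\right) = \left(-24 + l\right) \left(-7 + k\right)$)
$\frac{1}{895 + K{\left(-1,L{\left(-4 \right)} \right)}} = \frac{1}{895 + \left(168 - \frac{24}{-2 - 4} - -7 + \frac{1}{-2 - 4} \left(-1\right)\right)} = \frac{1}{895 + \left(168 - \frac{24}{-6} + 7 + \frac{1}{-6} \left(-1\right)\right)} = \frac{1}{895 + \left(168 - -4 + 7 - - \frac{1}{6}\right)} = \frac{1}{895 + \left(168 + 4 + 7 + \frac{1}{6}\right)} = \frac{1}{895 + \frac{1075}{6}} = \frac{1}{\frac{6445}{6}} = \frac{6}{6445}$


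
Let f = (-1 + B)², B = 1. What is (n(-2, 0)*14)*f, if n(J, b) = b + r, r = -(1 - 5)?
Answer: 0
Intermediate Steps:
r = 4 (r = -1*(-4) = 4)
n(J, b) = 4 + b (n(J, b) = b + 4 = 4 + b)
f = 0 (f = (-1 + 1)² = 0² = 0)
(n(-2, 0)*14)*f = ((4 + 0)*14)*0 = (4*14)*0 = 56*0 = 0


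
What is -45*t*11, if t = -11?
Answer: 5445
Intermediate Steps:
-45*t*11 = -45*(-11)*11 = 495*11 = 5445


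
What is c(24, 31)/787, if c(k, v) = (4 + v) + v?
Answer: 66/787 ≈ 0.083863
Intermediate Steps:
c(k, v) = 4 + 2*v
c(24, 31)/787 = (4 + 2*31)/787 = (4 + 62)*(1/787) = 66*(1/787) = 66/787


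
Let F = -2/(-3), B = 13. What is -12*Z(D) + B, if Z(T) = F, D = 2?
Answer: 5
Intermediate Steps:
F = 2/3 (F = -2*(-1/3) = 2/3 ≈ 0.66667)
Z(T) = 2/3
-12*Z(D) + B = -12*2/3 + 13 = -8 + 13 = 5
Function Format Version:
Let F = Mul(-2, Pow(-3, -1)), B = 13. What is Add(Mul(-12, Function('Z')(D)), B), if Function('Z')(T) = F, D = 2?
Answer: 5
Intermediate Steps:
F = Rational(2, 3) (F = Mul(-2, Rational(-1, 3)) = Rational(2, 3) ≈ 0.66667)
Function('Z')(T) = Rational(2, 3)
Add(Mul(-12, Function('Z')(D)), B) = Add(Mul(-12, Rational(2, 3)), 13) = Add(-8, 13) = 5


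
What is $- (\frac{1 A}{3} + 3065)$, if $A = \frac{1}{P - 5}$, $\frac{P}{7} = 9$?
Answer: $- \frac{533311}{174} \approx -3065.0$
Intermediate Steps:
$P = 63$ ($P = 7 \cdot 9 = 63$)
$A = \frac{1}{58}$ ($A = \frac{1}{63 - 5} = \frac{1}{58} \approx 0.017241$)
$- (\frac{1 A}{3} + 3065) = - (\frac{1 \cdot \frac{1}{58}}{3} + 3065) = - (\frac{1}{58} \cdot \frac{1}{3} + 3065) = - (\frac{1}{174} + 3065) = \left(-1\right) \frac{533311}{174} = - \frac{533311}{174}$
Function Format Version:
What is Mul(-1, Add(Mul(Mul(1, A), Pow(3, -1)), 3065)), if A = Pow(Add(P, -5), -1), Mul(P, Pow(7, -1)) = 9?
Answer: Rational(-533311, 174) ≈ -3065.0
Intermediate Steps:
P = 63 (P = Mul(7, 9) = 63)
A = Rational(1, 58) (A = Pow(Add(63, -5), -1) = Pow(58, -1) = Rational(1, 58) ≈ 0.017241)
Mul(-1, Add(Mul(Mul(1, A), Pow(3, -1)), 3065)) = Mul(-1, Add(Mul(Mul(1, Rational(1, 58)), Pow(3, -1)), 3065)) = Mul(-1, Add(Mul(Rational(1, 58), Rational(1, 3)), 3065)) = Mul(-1, Add(Rational(1, 174), 3065)) = Mul(-1, Rational(533311, 174)) = Rational(-533311, 174)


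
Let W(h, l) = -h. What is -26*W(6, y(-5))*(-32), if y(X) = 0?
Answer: -4992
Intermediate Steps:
-26*W(6, y(-5))*(-32) = -(-26)*6*(-32) = -26*(-6)*(-32) = 156*(-32) = -4992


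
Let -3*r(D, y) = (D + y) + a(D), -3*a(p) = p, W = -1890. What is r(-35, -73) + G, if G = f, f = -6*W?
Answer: 102349/9 ≈ 11372.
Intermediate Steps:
a(p) = -p/3
f = 11340 (f = -6*(-1890) = 11340)
r(D, y) = -2*D/9 - y/3 (r(D, y) = -((D + y) - D/3)/3 = -(y + 2*D/3)/3 = -2*D/9 - y/3)
G = 11340
r(-35, -73) + G = (-2/9*(-35) - 1/3*(-73)) + 11340 = (70/9 + 73/3) + 11340 = 289/9 + 11340 = 102349/9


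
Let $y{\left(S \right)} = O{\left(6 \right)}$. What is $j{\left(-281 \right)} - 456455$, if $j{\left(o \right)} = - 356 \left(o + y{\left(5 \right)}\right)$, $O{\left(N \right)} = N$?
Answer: $-358555$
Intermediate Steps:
$y{\left(S \right)} = 6$
$j{\left(o \right)} = -2136 - 356 o$ ($j{\left(o \right)} = - 356 \left(o + 6\right) = - 356 \left(6 + o\right) = -2136 - 356 o$)
$j{\left(-281 \right)} - 456455 = \left(-2136 - -100036\right) - 456455 = \left(-2136 + 100036\right) - 456455 = 97900 - 456455 = -358555$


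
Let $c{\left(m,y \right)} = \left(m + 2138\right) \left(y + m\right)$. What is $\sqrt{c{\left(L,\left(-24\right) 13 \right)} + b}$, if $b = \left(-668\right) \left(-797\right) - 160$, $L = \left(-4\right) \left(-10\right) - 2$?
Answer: $2 i \sqrt{15997} \approx 252.96 i$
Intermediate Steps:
$L = 38$ ($L = 40 - 2 = 38$)
$b = 532236$ ($b = 532396 - 160 = 532236$)
$c{\left(m,y \right)} = \left(2138 + m\right) \left(m + y\right)$
$\sqrt{c{\left(L,\left(-24\right) 13 \right)} + b} = \sqrt{\left(38^{2} + 2138 \cdot 38 + 2138 \left(\left(-24\right) 13\right) + 38 \left(\left(-24\right) 13\right)\right) + 532236} = \sqrt{\left(1444 + 81244 + 2138 \left(-312\right) + 38 \left(-312\right)\right) + 532236} = \sqrt{\left(1444 + 81244 - 667056 - 11856\right) + 532236} = \sqrt{-596224 + 532236} = \sqrt{-63988} = 2 i \sqrt{15997}$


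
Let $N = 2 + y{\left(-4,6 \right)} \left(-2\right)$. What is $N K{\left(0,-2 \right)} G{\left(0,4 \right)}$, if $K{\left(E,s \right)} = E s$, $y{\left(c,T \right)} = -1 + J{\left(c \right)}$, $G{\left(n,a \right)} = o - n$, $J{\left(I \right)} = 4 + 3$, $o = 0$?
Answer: $0$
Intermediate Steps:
$J{\left(I \right)} = 7$
$G{\left(n,a \right)} = - n$ ($G{\left(n,a \right)} = 0 - n = - n$)
$y{\left(c,T \right)} = 6$ ($y{\left(c,T \right)} = -1 + 7 = 6$)
$N = -10$ ($N = 2 + 6 \left(-2\right) = 2 - 12 = -10$)
$N K{\left(0,-2 \right)} G{\left(0,4 \right)} = - 10 \cdot 0 \left(-2\right) \left(\left(-1\right) 0\right) = \left(-10\right) 0 \cdot 0 = 0 \cdot 0 = 0$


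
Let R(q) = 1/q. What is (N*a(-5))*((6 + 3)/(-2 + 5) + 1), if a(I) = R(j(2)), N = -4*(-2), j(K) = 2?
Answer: 16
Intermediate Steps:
N = 8
R(q) = 1/q
a(I) = ½ (a(I) = 1/2 = ½)
(N*a(-5))*((6 + 3)/(-2 + 5) + 1) = (8*(½))*((6 + 3)/(-2 + 5) + 1) = 4*(9/3 + 1) = 4*(9*(⅓) + 1) = 4*(3 + 1) = 4*4 = 16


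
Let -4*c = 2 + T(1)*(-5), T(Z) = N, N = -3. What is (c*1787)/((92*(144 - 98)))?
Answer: -30379/16928 ≈ -1.7946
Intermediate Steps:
T(Z) = -3
c = -17/4 (c = -(2 - 3*(-5))/4 = -(2 + 15)/4 = -¼*17 = -17/4 ≈ -4.2500)
(c*1787)/((92*(144 - 98))) = (-17/4*1787)/((92*(144 - 98))) = -30379/(4*(92*46)) = -30379/4/4232 = -30379/4*1/4232 = -30379/16928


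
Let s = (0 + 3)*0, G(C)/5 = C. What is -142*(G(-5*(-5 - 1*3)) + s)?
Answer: -28400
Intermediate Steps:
G(C) = 5*C
s = 0 (s = 3*0 = 0)
-142*(G(-5*(-5 - 1*3)) + s) = -142*(5*(-5*(-5 - 1*3)) + 0) = -142*(5*(-5*(-5 - 3)) + 0) = -142*(5*(-5*(-8)) + 0) = -142*(5*40 + 0) = -142*(200 + 0) = -142*200 = -28400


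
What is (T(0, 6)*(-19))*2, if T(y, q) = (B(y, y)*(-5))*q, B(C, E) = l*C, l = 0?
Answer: 0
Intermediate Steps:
B(C, E) = 0 (B(C, E) = 0*C = 0)
T(y, q) = 0 (T(y, q) = (0*(-5))*q = 0*q = 0)
(T(0, 6)*(-19))*2 = (0*(-19))*2 = 0*2 = 0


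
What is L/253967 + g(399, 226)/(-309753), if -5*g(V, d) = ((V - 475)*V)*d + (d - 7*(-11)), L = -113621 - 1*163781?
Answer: -723348765379/131111733585 ≈ -5.5170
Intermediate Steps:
L = -277402 (L = -113621 - 163781 = -277402)
g(V, d) = -77/5 - d/5 - V*d*(-475 + V)/5 (g(V, d) = -(((V - 475)*V)*d + (d - 7*(-11)))/5 = -(((-475 + V)*V)*d + (d + 77))/5 = -((V*(-475 + V))*d + (77 + d))/5 = -(V*d*(-475 + V) + (77 + d))/5 = -(77 + d + V*d*(-475 + V))/5 = -77/5 - d/5 - V*d*(-475 + V)/5)
L/253967 + g(399, 226)/(-309753) = -277402/253967 + (-77/5 - ⅕*226 + 95*399*226 - ⅕*226*399²)/(-309753) = -277402*1/253967 + (-77/5 - 226/5 + 8566530 - ⅕*226*159201)*(-1/309753) = -277402/253967 + (-77/5 - 226/5 + 8566530 - 35979426/5)*(-1/309753) = -277402/253967 + (6852921/5)*(-1/309753) = -277402/253967 - 2284307/516255 = -723348765379/131111733585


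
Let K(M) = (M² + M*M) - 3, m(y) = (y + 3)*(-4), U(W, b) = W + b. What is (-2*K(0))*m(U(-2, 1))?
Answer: -48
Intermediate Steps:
m(y) = -12 - 4*y (m(y) = (3 + y)*(-4) = -12 - 4*y)
K(M) = -3 + 2*M² (K(M) = (M² + M²) - 3 = 2*M² - 3 = -3 + 2*M²)
(-2*K(0))*m(U(-2, 1)) = (-2*(-3 + 2*0²))*(-12 - 4*(-2 + 1)) = (-2*(-3 + 2*0))*(-12 - 4*(-1)) = (-2*(-3 + 0))*(-12 + 4) = -2*(-3)*(-8) = 6*(-8) = -48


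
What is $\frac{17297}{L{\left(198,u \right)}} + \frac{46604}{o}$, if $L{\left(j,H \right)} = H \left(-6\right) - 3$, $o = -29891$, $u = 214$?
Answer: $- \frac{577003975}{38469717} \approx -14.999$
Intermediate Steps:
$L{\left(j,H \right)} = -3 - 6 H$ ($L{\left(j,H \right)} = - 6 H - 3 = -3 - 6 H$)
$\frac{17297}{L{\left(198,u \right)}} + \frac{46604}{o} = \frac{17297}{-3 - 1284} + \frac{46604}{-29891} = \frac{17297}{-3 - 1284} + 46604 \left(- \frac{1}{29891}\right) = \frac{17297}{-1287} - \frac{46604}{29891} = 17297 \left(- \frac{1}{1287}\right) - \frac{46604}{29891} = - \frac{17297}{1287} - \frac{46604}{29891} = - \frac{577003975}{38469717}$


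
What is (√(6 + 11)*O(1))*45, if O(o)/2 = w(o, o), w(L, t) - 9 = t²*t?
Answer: 900*√17 ≈ 3710.8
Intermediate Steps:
w(L, t) = 9 + t³ (w(L, t) = 9 + t²*t = 9 + t³)
O(o) = 18 + 2*o³ (O(o) = 2*(9 + o³) = 18 + 2*o³)
(√(6 + 11)*O(1))*45 = (√(6 + 11)*(18 + 2*1³))*45 = (√17*(18 + 2*1))*45 = (√17*(18 + 2))*45 = (√17*20)*45 = (20*√17)*45 = 900*√17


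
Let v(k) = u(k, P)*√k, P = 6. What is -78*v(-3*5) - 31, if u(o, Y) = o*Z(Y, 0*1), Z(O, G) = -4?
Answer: -31 - 4680*I*√15 ≈ -31.0 - 18126.0*I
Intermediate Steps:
u(o, Y) = -4*o (u(o, Y) = o*(-4) = -4*o)
v(k) = -4*k^(3/2) (v(k) = (-4*k)*√k = -4*k^(3/2))
-78*v(-3*5) - 31 = -(-312)*(-3*5)^(3/2) - 31 = -(-312)*(-15)^(3/2) - 31 = -(-312)*(-15*I*√15) - 31 = -4680*I*√15 - 31 = -31 - 4680*I*√15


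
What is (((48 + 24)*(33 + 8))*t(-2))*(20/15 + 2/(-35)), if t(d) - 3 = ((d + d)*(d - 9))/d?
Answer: -2505264/35 ≈ -71579.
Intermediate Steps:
t(d) = -15 + 2*d (t(d) = 3 + ((d + d)*(d - 9))/d = 3 + ((2*d)*(-9 + d))/d = 3 + (2*d*(-9 + d))/d = 3 + (-18 + 2*d) = -15 + 2*d)
(((48 + 24)*(33 + 8))*t(-2))*(20/15 + 2/(-35)) = (((48 + 24)*(33 + 8))*(-15 + 2*(-2)))*(20/15 + 2/(-35)) = ((72*41)*(-15 - 4))*(20*(1/15) + 2*(-1/35)) = (2952*(-19))*(4/3 - 2/35) = -56088*134/105 = -2505264/35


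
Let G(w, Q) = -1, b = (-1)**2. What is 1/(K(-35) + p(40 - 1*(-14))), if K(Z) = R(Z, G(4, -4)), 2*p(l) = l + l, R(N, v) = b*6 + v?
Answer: 1/59 ≈ 0.016949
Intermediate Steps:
b = 1
R(N, v) = 6 + v (R(N, v) = 1*6 + v = 6 + v)
p(l) = l (p(l) = (l + l)/2 = (2*l)/2 = l)
K(Z) = 5 (K(Z) = 6 - 1 = 5)
1/(K(-35) + p(40 - 1*(-14))) = 1/(5 + (40 - 1*(-14))) = 1/(5 + (40 + 14)) = 1/(5 + 54) = 1/59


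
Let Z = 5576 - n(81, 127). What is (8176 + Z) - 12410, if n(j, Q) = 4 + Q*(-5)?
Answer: 1973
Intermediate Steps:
n(j, Q) = 4 - 5*Q
Z = 6207 (Z = 5576 - (4 - 5*127) = 5576 - (4 - 635) = 5576 - 1*(-631) = 5576 + 631 = 6207)
(8176 + Z) - 12410 = (8176 + 6207) - 12410 = 14383 - 12410 = 1973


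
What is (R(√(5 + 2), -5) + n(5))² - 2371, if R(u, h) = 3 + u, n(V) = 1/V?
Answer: -58844/25 + 32*√7/5 ≈ -2336.8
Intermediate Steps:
n(V) = 1/V
(R(√(5 + 2), -5) + n(5))² - 2371 = ((3 + √(5 + 2)) + 1/5)² - 2371 = ((3 + √7) + ⅕)² - 2371 = (16/5 + √7)² - 2371 = -2371 + (16/5 + √7)²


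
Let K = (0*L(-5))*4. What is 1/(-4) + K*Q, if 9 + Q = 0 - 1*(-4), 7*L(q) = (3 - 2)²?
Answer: -¼ ≈ -0.25000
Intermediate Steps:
L(q) = ⅐ (L(q) = (3 - 2)²/7 = (⅐)*1² = (⅐)*1 = ⅐)
K = 0 (K = (0*(⅐))*4 = 0*4 = 0)
Q = -5 (Q = -9 + (0 - 1*(-4)) = -9 + (0 + 4) = -9 + 4 = -5)
1/(-4) + K*Q = 1/(-4) + 0*(-5) = -¼ + 0 = -¼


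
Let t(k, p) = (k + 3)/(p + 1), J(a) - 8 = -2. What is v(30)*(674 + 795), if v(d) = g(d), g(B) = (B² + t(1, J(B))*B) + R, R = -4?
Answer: 9389848/7 ≈ 1.3414e+6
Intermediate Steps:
J(a) = 6 (J(a) = 8 - 2 = 6)
t(k, p) = (3 + k)/(1 + p)
g(B) = -4 + B² + 4*B/7 (g(B) = (B² + ((3 + 1)/(1 + 6))*B) - 4 = (B² + (4/7)*B) - 4 = (B² + ((⅐)*4)*B) - 4 = (B² + 4*B/7) - 4 = -4 + B² + 4*B/7)
v(d) = -4 + d² + 4*d/7
v(30)*(674 + 795) = (-4 + 30² + (4/7)*30)*(674 + 795) = (-4 + 900 + 120/7)*1469 = (6392/7)*1469 = 9389848/7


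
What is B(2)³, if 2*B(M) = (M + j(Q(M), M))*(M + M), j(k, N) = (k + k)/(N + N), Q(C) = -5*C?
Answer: -216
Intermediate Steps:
j(k, N) = k/N (j(k, N) = (2*k)/((2*N)) = (2*k)*(1/(2*N)) = k/N)
B(M) = M*(-5 + M) (B(M) = ((M + (-5*M)/M)*(M + M))/2 = ((M - 5)*(2*M))/2 = ((-5 + M)*(2*M))/2 = (2*M*(-5 + M))/2 = M*(-5 + M))
B(2)³ = (2*(-5 + 2))³ = (2*(-3))³ = (-6)³ = -216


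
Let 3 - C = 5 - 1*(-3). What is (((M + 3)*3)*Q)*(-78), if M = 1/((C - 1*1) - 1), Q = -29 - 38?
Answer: 313560/7 ≈ 44794.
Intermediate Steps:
C = -5 (C = 3 - (5 - 1*(-3)) = 3 - (5 + 3) = 3 - 1*8 = 3 - 8 = -5)
Q = -67
M = -⅐ (M = 1/((-5 - 1*1) - 1) = 1/((-5 - 1) - 1) = 1/(-6 - 1) = 1/(-7) = -⅐ ≈ -0.14286)
(((M + 3)*3)*Q)*(-78) = (((-⅐ + 3)*3)*(-67))*(-78) = (((20/7)*3)*(-67))*(-78) = ((60/7)*(-67))*(-78) = -4020/7*(-78) = 313560/7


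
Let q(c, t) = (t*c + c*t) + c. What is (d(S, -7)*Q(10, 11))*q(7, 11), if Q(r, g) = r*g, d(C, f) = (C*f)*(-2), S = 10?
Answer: 2479400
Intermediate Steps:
q(c, t) = c + 2*c*t (q(c, t) = (c*t + c*t) + c = 2*c*t + c = c + 2*c*t)
d(C, f) = -2*C*f
Q(r, g) = g*r
(d(S, -7)*Q(10, 11))*q(7, 11) = ((-2*10*(-7))*(11*10))*(7*(1 + 2*11)) = (140*110)*(7*(1 + 22)) = 15400*(7*23) = 15400*161 = 2479400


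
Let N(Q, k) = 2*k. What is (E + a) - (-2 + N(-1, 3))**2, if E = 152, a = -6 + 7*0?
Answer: 130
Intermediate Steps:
a = -6 (a = -6 + 0 = -6)
(E + a) - (-2 + N(-1, 3))**2 = (152 - 6) - (-2 + 2*3)**2 = 146 - (-2 + 6)**2 = 146 - 1*4**2 = 146 - 1*16 = 146 - 16 = 130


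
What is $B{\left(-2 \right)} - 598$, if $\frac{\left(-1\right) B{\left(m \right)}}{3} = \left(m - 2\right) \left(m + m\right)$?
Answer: $-646$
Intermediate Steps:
$B{\left(m \right)} = - 6 m \left(-2 + m\right)$ ($B{\left(m \right)} = - 3 \left(m - 2\right) \left(m + m\right) = - 3 \left(-2 + m\right) 2 m = - 3 \cdot 2 m \left(-2 + m\right) = - 6 m \left(-2 + m\right)$)
$B{\left(-2 \right)} - 598 = 6 \left(-2\right) \left(2 - -2\right) - 598 = 6 \left(-2\right) \left(2 + 2\right) - 598 = 6 \left(-2\right) 4 - 598 = -48 - 598 = -646$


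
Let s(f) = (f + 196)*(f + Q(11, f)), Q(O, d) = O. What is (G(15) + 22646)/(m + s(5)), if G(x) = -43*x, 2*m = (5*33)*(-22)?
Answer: 22001/1401 ≈ 15.704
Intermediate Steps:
m = -1815 (m = ((5*33)*(-22))/2 = (165*(-22))/2 = (1/2)*(-3630) = -1815)
s(f) = (11 + f)*(196 + f) (s(f) = (f + 196)*(f + 11) = (196 + f)*(11 + f) = (11 + f)*(196 + f))
(G(15) + 22646)/(m + s(5)) = (-43*15 + 22646)/(-1815 + (2156 + 5**2 + 207*5)) = (-645 + 22646)/(-1815 + (2156 + 25 + 1035)) = 22001/(-1815 + 3216) = 22001/1401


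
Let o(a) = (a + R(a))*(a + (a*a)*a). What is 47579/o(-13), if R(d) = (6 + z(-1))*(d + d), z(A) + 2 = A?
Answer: 6797/28730 ≈ 0.23658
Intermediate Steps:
z(A) = -2 + A
R(d) = 6*d (R(d) = (6 + (-2 - 1))*(d + d) = (6 - 3)*(2*d) = 3*(2*d) = 6*d)
o(a) = 7*a*(a + a³) (o(a) = (a + 6*a)*(a + (a*a)*a) = (7*a)*(a + a²*a) = (7*a)*(a + a³) = 7*a*(a + a³))
47579/o(-13) = 47579/((7*(-13)²*(1 + (-13)²))) = 47579/((7*169*(1 + 169))) = 47579/((7*169*170)) = 47579/201110 = 47579*(1/201110) = 6797/28730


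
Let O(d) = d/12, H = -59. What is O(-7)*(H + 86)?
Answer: -63/4 ≈ -15.750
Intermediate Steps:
O(d) = d/12 (O(d) = d*(1/12) = d/12)
O(-7)*(H + 86) = ((1/12)*(-7))*(-59 + 86) = -7/12*27 = -63/4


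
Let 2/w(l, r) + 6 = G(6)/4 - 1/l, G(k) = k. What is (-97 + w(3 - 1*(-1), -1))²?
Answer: 3426201/361 ≈ 9490.9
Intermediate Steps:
w(l, r) = 2/(-9/2 - 1/l) (w(l, r) = 2/(-6 + (6/4 - 1/l)) = 2/(-6 + (6*(¼) - 1/l)) = 2/(-6 + (3/2 - 1/l)) = 2/(-9/2 - 1/l))
(-97 + w(3 - 1*(-1), -1))² = (-97 - 4*(3 - 1*(-1))/(2 + 9*(3 - 1*(-1))))² = (-97 - 4*(3 + 1)/(2 + 9*(3 + 1)))² = (-97 - 4*4/(2 + 9*4))² = (-97 - 4*4/(2 + 36))² = (-97 - 4*4/38)² = (-97 - 4*4*1/38)² = (-97 - 8/19)² = (-1851/19)² = 3426201/361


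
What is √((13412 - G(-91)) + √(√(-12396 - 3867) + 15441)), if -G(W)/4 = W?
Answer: √(13048 + √3*√(5147 + I*√1807)) ≈ 114.77 + 0.0022*I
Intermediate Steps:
G(W) = -4*W
√((13412 - G(-91)) + √(√(-12396 - 3867) + 15441)) = √((13412 - (-4)*(-91)) + √(√(-12396 - 3867) + 15441)) = √((13412 - 1*364) + √(√(-16263) + 15441)) = √((13412 - 364) + √(3*I*√1807 + 15441)) = √(13048 + √(15441 + 3*I*√1807))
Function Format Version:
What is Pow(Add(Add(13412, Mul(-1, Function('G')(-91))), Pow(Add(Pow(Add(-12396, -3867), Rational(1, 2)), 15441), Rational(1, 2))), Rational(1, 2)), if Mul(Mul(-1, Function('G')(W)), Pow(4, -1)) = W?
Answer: Pow(Add(13048, Mul(Pow(3, Rational(1, 2)), Pow(Add(5147, Mul(I, Pow(1807, Rational(1, 2)))), Rational(1, 2)))), Rational(1, 2)) ≈ Add(114.77, Mul(0.0022, I))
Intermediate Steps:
Function('G')(W) = Mul(-4, W)
Pow(Add(Add(13412, Mul(-1, Function('G')(-91))), Pow(Add(Pow(Add(-12396, -3867), Rational(1, 2)), 15441), Rational(1, 2))), Rational(1, 2)) = Pow(Add(Add(13412, Mul(-1, Mul(-4, -91))), Pow(Add(Pow(Add(-12396, -3867), Rational(1, 2)), 15441), Rational(1, 2))), Rational(1, 2)) = Pow(Add(Add(13412, Mul(-1, 364)), Pow(Add(Pow(-16263, Rational(1, 2)), 15441), Rational(1, 2))), Rational(1, 2)) = Pow(Add(Add(13412, -364), Pow(Add(Mul(3, I, Pow(1807, Rational(1, 2))), 15441), Rational(1, 2))), Rational(1, 2)) = Pow(Add(13048, Pow(Add(15441, Mul(3, I, Pow(1807, Rational(1, 2)))), Rational(1, 2))), Rational(1, 2))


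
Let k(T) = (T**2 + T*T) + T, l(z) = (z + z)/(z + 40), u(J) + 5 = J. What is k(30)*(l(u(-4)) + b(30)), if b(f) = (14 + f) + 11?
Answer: 3087210/31 ≈ 99587.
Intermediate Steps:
u(J) = -5 + J
l(z) = 2*z/(40 + z) (l(z) = (2*z)/(40 + z) = 2*z/(40 + z))
b(f) = 25 + f
k(T) = T + 2*T**2 (k(T) = (T**2 + T**2) + T = 2*T**2 + T = T + 2*T**2)
k(30)*(l(u(-4)) + b(30)) = (30*(1 + 2*30))*(2*(-5 - 4)/(40 + (-5 - 4)) + (25 + 30)) = (30*(1 + 60))*(2*(-9)/(40 - 9) + 55) = (30*61)*(2*(-9)/31 + 55) = 1830*(2*(-9)*(1/31) + 55) = 1830*(-18/31 + 55) = 1830*(1687/31) = 3087210/31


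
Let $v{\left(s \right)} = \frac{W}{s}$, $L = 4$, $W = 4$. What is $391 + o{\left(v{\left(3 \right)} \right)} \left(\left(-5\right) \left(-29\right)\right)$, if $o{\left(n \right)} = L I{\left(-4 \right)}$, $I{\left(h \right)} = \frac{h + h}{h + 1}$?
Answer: $\frac{5813}{3} \approx 1937.7$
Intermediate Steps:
$I{\left(h \right)} = \frac{2 h}{1 + h}$
$v{\left(s \right)} = \frac{4}{s}$
$o{\left(n \right)} = \frac{32}{3}$ ($o{\left(n \right)} = 4 \cdot 2 \left(-4\right) \frac{1}{1 - 4} = 4 \cdot 2 \left(-4\right) \frac{1}{-3} = 4 \cdot 2 \left(-4\right) \left(- \frac{1}{3}\right) = 4 \cdot \frac{8}{3} = \frac{32}{3}$)
$391 + o{\left(v{\left(3 \right)} \right)} \left(\left(-5\right) \left(-29\right)\right) = 391 + \frac{32 \left(\left(-5\right) \left(-29\right)\right)}{3} = 391 + \frac{32}{3} \cdot 145 = 391 + \frac{4640}{3} = \frac{5813}{3}$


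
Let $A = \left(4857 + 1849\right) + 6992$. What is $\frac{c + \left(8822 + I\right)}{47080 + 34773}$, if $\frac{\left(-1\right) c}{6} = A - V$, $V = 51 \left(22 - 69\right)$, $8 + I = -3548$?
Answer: $- \frac{91304}{81853} \approx -1.1155$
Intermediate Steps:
$I = -3556$ ($I = -8 - 3548 = -3556$)
$V = -2397$ ($V = 51 \left(-47\right) = -2397$)
$A = 13698$ ($A = 6706 + 6992 = 13698$)
$c = -96570$ ($c = - 6 \left(13698 - -2397\right) = - 6 \left(13698 + 2397\right) = \left(-6\right) 16095 = -96570$)
$\frac{c + \left(8822 + I\right)}{47080 + 34773} = \frac{-96570 + \left(8822 - 3556\right)}{47080 + 34773} = \frac{-96570 + 5266}{81853} = \left(-91304\right) \frac{1}{81853} = - \frac{91304}{81853}$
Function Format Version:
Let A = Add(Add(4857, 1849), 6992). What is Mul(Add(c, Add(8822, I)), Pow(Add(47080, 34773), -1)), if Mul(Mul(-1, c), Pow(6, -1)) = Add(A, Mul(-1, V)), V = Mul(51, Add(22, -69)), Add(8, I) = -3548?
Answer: Rational(-91304, 81853) ≈ -1.1155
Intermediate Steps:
I = -3556 (I = Add(-8, -3548) = -3556)
V = -2397 (V = Mul(51, -47) = -2397)
A = 13698 (A = Add(6706, 6992) = 13698)
c = -96570 (c = Mul(-6, Add(13698, Mul(-1, -2397))) = Mul(-6, Add(13698, 2397)) = Mul(-6, 16095) = -96570)
Mul(Add(c, Add(8822, I)), Pow(Add(47080, 34773), -1)) = Mul(Add(-96570, Add(8822, -3556)), Pow(Add(47080, 34773), -1)) = Mul(Add(-96570, 5266), Pow(81853, -1)) = Mul(-91304, Rational(1, 81853)) = Rational(-91304, 81853)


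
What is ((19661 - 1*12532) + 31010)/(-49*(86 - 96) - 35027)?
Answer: -38139/34537 ≈ -1.1043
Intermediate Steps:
((19661 - 1*12532) + 31010)/(-49*(86 - 96) - 35027) = ((19661 - 12532) + 31010)/(-49*(-10) - 35027) = (7129 + 31010)/(490 - 35027) = 38139/(-34537) = 38139*(-1/34537) = -38139/34537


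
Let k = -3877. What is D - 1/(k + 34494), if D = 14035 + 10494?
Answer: 751004392/30617 ≈ 24529.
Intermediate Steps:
D = 24529
D - 1/(k + 34494) = 24529 - 1/(-3877 + 34494) = 24529 - 1/30617 = 751004392/30617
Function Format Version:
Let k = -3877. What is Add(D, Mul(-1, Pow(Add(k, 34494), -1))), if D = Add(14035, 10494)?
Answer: Rational(751004392, 30617) ≈ 24529.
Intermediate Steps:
D = 24529
Add(D, Mul(-1, Pow(Add(k, 34494), -1))) = Add(24529, Mul(-1, Pow(Add(-3877, 34494), -1))) = Add(24529, Mul(-1, Pow(30617, -1))) = Add(24529, Mul(-1, Rational(1, 30617))) = Add(24529, Rational(-1, 30617)) = Rational(751004392, 30617)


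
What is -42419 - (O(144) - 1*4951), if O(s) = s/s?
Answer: -37469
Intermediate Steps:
O(s) = 1
-42419 - (O(144) - 1*4951) = -42419 - (1 - 1*4951) = -42419 - (1 - 4951) = -42419 - 1*(-4950) = -42419 + 4950 = -37469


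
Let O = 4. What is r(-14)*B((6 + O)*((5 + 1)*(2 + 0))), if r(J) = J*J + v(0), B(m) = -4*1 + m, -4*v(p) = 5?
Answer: 22591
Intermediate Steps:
v(p) = -5/4 (v(p) = -¼*5 = -5/4)
B(m) = -4 + m
r(J) = -5/4 + J² (r(J) = J*J - 5/4 = J² - 5/4 = -5/4 + J²)
r(-14)*B((6 + O)*((5 + 1)*(2 + 0))) = (-5/4 + (-14)²)*(-4 + (6 + 4)*((5 + 1)*(2 + 0))) = (-5/4 + 196)*(-4 + 10*(6*2)) = 779*(-4 + 10*12)/4 = 779*(-4 + 120)/4 = (779/4)*116 = 22591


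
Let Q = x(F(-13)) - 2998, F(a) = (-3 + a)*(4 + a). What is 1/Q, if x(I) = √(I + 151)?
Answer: -2998/8987709 - √295/8987709 ≈ -0.00033548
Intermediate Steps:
x(I) = √(151 + I)
Q = -2998 + √295 (Q = √(151 + (-12 - 13 + (-13)²)) - 2998 = √(151 + (-12 - 13 + 169)) - 2998 = √(151 + 144) - 2998 = √295 - 2998 = -2998 + √295 ≈ -2980.8)
1/Q = 1/(-2998 + √295)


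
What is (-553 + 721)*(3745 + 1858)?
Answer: 941304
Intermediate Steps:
(-553 + 721)*(3745 + 1858) = 168*5603 = 941304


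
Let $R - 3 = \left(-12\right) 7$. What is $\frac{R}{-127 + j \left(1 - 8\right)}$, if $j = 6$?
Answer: $\frac{81}{169} \approx 0.47929$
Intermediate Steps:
$R = -81$ ($R = 3 - 84 = -81$)
$\frac{R}{-127 + j \left(1 - 8\right)} = \frac{1}{-127 + 6 \left(1 - 8\right)} \left(-81\right) = \frac{1}{-127 + 6 \left(-7\right)} \left(-81\right) = \frac{1}{-127 - 42} \left(-81\right) = \frac{1}{-169} \left(-81\right) = \left(- \frac{1}{169}\right) \left(-81\right) = \frac{81}{169}$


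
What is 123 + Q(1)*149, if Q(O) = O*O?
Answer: 272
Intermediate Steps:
Q(O) = O²
123 + Q(1)*149 = 123 + 1²*149 = 123 + 1*149 = 123 + 149 = 272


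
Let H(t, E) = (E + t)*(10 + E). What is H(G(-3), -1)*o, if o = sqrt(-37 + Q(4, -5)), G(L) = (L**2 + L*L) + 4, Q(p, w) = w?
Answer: 189*I*sqrt(42) ≈ 1224.9*I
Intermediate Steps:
G(L) = 4 + 2*L**2 (G(L) = (L**2 + L**2) + 4 = 2*L**2 + 4 = 4 + 2*L**2)
H(t, E) = (10 + E)*(E + t)
o = I*sqrt(42) (o = sqrt(-37 - 5) = sqrt(-42) = I*sqrt(42) ≈ 6.4807*I)
H(G(-3), -1)*o = ((-1)**2 + 10*(-1) + 10*(4 + 2*(-3)**2) - (4 + 2*(-3)**2))*(I*sqrt(42)) = (1 - 10 + 10*(4 + 2*9) - (4 + 2*9))*(I*sqrt(42)) = (1 - 10 + 10*(4 + 18) - (4 + 18))*(I*sqrt(42)) = (1 - 10 + 10*22 - 1*22)*(I*sqrt(42)) = (1 - 10 + 220 - 22)*(I*sqrt(42)) = 189*(I*sqrt(42)) = 189*I*sqrt(42)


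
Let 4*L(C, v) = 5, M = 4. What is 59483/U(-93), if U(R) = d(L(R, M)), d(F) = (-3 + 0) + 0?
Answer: -59483/3 ≈ -19828.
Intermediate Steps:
L(C, v) = 5/4 (L(C, v) = (1/4)*5 = 5/4)
d(F) = -3 (d(F) = -3 + 0 = -3)
U(R) = -3
59483/U(-93) = 59483/(-3) = 59483*(-1/3) = -59483/3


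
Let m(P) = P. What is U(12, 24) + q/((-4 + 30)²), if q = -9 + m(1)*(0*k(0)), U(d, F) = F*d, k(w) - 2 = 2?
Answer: 194679/676 ≈ 287.99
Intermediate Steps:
k(w) = 4 (k(w) = 2 + 2 = 4)
q = -9 (q = -9 + 1*(0*4) = -9 + 1*0 = -9 + 0 = -9)
U(12, 24) + q/((-4 + 30)²) = 24*12 - 9/(-4 + 30)² = 288 - 9/(26²) = 288 - 9/676 = 194679/676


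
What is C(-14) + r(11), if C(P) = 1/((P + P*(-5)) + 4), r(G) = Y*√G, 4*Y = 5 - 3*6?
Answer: 1/60 - 13*√11/4 ≈ -10.762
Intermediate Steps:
Y = -13/4 (Y = (5 - 3*6)/4 = (5 - 18)/4 = (¼)*(-13) = -13/4 ≈ -3.2500)
r(G) = -13*√G/4
C(P) = 1/(4 - 4*P) (C(P) = 1/((P - 5*P) + 4) = 1/(-4*P + 4) = 1/(4 - 4*P))
C(-14) + r(11) = -1/(-4 + 4*(-14)) - 13*√11/4 = -1/(-4 - 56) - 13*√11/4 = -1/(-60) - 13*√11/4 = -1*(-1/60) - 13*√11/4 = 1/60 - 13*√11/4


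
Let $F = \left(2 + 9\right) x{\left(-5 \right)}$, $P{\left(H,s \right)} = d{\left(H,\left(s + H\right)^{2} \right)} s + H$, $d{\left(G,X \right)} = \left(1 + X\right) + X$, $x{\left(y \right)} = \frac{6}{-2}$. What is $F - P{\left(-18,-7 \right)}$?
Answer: $8742$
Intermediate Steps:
$x{\left(y \right)} = -3$ ($x{\left(y \right)} = 6 \left(- \frac{1}{2}\right) = -3$)
$d{\left(G,X \right)} = 1 + 2 X$
$P{\left(H,s \right)} = H + s \left(1 + 2 \left(H + s\right)^{2}\right)$ ($P{\left(H,s \right)} = \left(1 + 2 \left(s + H\right)^{2}\right) s + H = \left(1 + 2 \left(H + s\right)^{2}\right) s + H = s \left(1 + 2 \left(H + s\right)^{2}\right) + H = H + s \left(1 + 2 \left(H + s\right)^{2}\right)$)
$F = -33$ ($F = \left(2 + 9\right) \left(-3\right) = 11 \left(-3\right) = -33$)
$F - P{\left(-18,-7 \right)} = -33 - \left(-18 - 7 \left(1 + 2 \left(-18 - 7\right)^{2}\right)\right) = -33 - \left(-18 - 7 \left(1 + 2 \left(-25\right)^{2}\right)\right) = -33 - \left(-18 - 7 \left(1 + 2 \cdot 625\right)\right) = -33 - \left(-18 - 7 \left(1 + 1250\right)\right) = -33 - \left(-18 - 8757\right) = -33 - -8775 = -33 + 8775 = 8742$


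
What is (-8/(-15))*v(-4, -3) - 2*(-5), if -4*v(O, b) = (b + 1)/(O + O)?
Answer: 299/30 ≈ 9.9667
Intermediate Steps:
v(O, b) = -(1 + b)/(8*O) (v(O, b) = -(b + 1)/(4*(O + O)) = -(1 + b)/(4*(2*O)) = -(1 + b)*1/(2*O)/4 = -(1 + b)/(8*O))
(-8/(-15))*v(-4, -3) - 2*(-5) = (-8/(-15))*((1/8)*(-1 - 1*(-3))/(-4)) - 2*(-5) = (-8*(-1/15))*((1/8)*(-1/4)*(-1 + 3)) + 10 = 8*((1/8)*(-1/4)*2)/15 + 10 = (8/15)*(-1/16) + 10 = -1/30 + 10 = 299/30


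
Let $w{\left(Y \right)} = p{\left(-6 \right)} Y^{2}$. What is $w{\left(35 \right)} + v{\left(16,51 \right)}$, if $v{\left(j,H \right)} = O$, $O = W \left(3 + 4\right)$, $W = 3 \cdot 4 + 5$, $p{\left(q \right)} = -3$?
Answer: $-3556$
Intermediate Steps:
$w{\left(Y \right)} = - 3 Y^{2}$
$W = 17$ ($W = 12 + 5 = 17$)
$O = 119$ ($O = 17 \left(3 + 4\right) = 17 \cdot 7 = 119$)
$v{\left(j,H \right)} = 119$
$w{\left(35 \right)} + v{\left(16,51 \right)} = - 3 \cdot 35^{2} + 119 = \left(-3\right) 1225 + 119 = -3675 + 119 = -3556$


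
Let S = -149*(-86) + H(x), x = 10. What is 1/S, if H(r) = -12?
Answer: 1/12802 ≈ 7.8113e-5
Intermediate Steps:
S = 12802 (S = -149*(-86) - 12 = 12814 - 12 = 12802)
1/S = 1/12802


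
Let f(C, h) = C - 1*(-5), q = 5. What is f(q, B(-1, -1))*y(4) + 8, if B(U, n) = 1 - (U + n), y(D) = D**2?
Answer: 168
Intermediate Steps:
B(U, n) = 1 - U - n (B(U, n) = 1 + (-U - n) = 1 - U - n)
f(C, h) = 5 + C (f(C, h) = C + 5 = 5 + C)
f(q, B(-1, -1))*y(4) + 8 = (5 + 5)*4**2 + 8 = 10*16 + 8 = 160 + 8 = 168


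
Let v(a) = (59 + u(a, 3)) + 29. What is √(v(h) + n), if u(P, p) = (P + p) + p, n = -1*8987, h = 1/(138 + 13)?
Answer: I*√202769142/151 ≈ 94.303*I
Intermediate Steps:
h = 1/151 ≈ 0.0066225
n = -8987
u(P, p) = P + 2*p
v(a) = 94 + a (v(a) = (59 + (a + 2*3)) + 29 = (59 + (a + 6)) + 29 = (59 + (6 + a)) + 29 = (65 + a) + 29 = 94 + a)
√(v(h) + n) = √((94 + 1/151) - 8987) = √(14195/151 - 8987) = √(-1342842/151) = I*√202769142/151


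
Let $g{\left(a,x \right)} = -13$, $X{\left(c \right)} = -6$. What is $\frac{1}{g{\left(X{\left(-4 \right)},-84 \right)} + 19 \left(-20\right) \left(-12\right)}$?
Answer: $\frac{1}{4547} \approx 0.00021993$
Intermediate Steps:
$\frac{1}{g{\left(X{\left(-4 \right)},-84 \right)} + 19 \left(-20\right) \left(-12\right)} = \frac{1}{-13 + 19 \left(-20\right) \left(-12\right)} = \frac{1}{-13 - -4560} = \frac{1}{-13 + 4560} = \frac{1}{4547}$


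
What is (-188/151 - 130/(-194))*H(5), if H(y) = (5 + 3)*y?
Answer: -336840/14647 ≈ -22.997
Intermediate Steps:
H(y) = 8*y
(-188/151 - 130/(-194))*H(5) = (-188/151 - 130/(-194))*(8*5) = (-188*1/151 - 130*(-1/194))*40 = (-188/151 + 65/97)*40 = -8421/14647*40 = -336840/14647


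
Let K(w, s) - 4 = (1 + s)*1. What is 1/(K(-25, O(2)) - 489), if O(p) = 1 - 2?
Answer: -1/485 ≈ -0.0020619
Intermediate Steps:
O(p) = -1
K(w, s) = 5 + s (K(w, s) = 4 + (1 + s)*1 = 4 + (1 + s) = 5 + s)
1/(K(-25, O(2)) - 489) = 1/((5 - 1) - 489) = 1/(4 - 489) = 1/(-485) = -1/485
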